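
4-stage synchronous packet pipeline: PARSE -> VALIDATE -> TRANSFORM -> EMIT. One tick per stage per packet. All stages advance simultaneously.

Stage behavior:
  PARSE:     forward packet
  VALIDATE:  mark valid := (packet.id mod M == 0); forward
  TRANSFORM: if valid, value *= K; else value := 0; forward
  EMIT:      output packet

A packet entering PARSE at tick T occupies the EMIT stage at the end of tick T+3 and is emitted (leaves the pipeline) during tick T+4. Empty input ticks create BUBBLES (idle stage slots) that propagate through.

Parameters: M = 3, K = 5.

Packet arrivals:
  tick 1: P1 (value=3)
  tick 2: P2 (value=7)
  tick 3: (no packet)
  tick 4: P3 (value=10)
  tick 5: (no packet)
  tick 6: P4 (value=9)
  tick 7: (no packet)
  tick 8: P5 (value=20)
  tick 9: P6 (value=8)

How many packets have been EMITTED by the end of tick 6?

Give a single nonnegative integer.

Tick 1: [PARSE:P1(v=3,ok=F), VALIDATE:-, TRANSFORM:-, EMIT:-] out:-; in:P1
Tick 2: [PARSE:P2(v=7,ok=F), VALIDATE:P1(v=3,ok=F), TRANSFORM:-, EMIT:-] out:-; in:P2
Tick 3: [PARSE:-, VALIDATE:P2(v=7,ok=F), TRANSFORM:P1(v=0,ok=F), EMIT:-] out:-; in:-
Tick 4: [PARSE:P3(v=10,ok=F), VALIDATE:-, TRANSFORM:P2(v=0,ok=F), EMIT:P1(v=0,ok=F)] out:-; in:P3
Tick 5: [PARSE:-, VALIDATE:P3(v=10,ok=T), TRANSFORM:-, EMIT:P2(v=0,ok=F)] out:P1(v=0); in:-
Tick 6: [PARSE:P4(v=9,ok=F), VALIDATE:-, TRANSFORM:P3(v=50,ok=T), EMIT:-] out:P2(v=0); in:P4
Emitted by tick 6: ['P1', 'P2']

Answer: 2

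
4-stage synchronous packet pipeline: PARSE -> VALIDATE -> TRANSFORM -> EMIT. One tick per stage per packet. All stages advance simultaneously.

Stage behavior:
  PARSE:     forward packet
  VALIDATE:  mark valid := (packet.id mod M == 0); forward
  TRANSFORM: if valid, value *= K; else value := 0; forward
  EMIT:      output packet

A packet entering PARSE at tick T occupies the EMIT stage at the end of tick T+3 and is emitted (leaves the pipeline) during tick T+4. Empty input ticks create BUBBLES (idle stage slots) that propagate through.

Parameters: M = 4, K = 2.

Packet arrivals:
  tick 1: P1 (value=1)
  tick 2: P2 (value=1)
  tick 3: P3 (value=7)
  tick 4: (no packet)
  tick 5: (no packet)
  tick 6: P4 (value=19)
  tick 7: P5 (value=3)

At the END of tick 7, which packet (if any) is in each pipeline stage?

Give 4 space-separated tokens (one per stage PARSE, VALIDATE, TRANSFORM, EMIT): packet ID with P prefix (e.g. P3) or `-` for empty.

Tick 1: [PARSE:P1(v=1,ok=F), VALIDATE:-, TRANSFORM:-, EMIT:-] out:-; in:P1
Tick 2: [PARSE:P2(v=1,ok=F), VALIDATE:P1(v=1,ok=F), TRANSFORM:-, EMIT:-] out:-; in:P2
Tick 3: [PARSE:P3(v=7,ok=F), VALIDATE:P2(v=1,ok=F), TRANSFORM:P1(v=0,ok=F), EMIT:-] out:-; in:P3
Tick 4: [PARSE:-, VALIDATE:P3(v=7,ok=F), TRANSFORM:P2(v=0,ok=F), EMIT:P1(v=0,ok=F)] out:-; in:-
Tick 5: [PARSE:-, VALIDATE:-, TRANSFORM:P3(v=0,ok=F), EMIT:P2(v=0,ok=F)] out:P1(v=0); in:-
Tick 6: [PARSE:P4(v=19,ok=F), VALIDATE:-, TRANSFORM:-, EMIT:P3(v=0,ok=F)] out:P2(v=0); in:P4
Tick 7: [PARSE:P5(v=3,ok=F), VALIDATE:P4(v=19,ok=T), TRANSFORM:-, EMIT:-] out:P3(v=0); in:P5
At end of tick 7: ['P5', 'P4', '-', '-']

Answer: P5 P4 - -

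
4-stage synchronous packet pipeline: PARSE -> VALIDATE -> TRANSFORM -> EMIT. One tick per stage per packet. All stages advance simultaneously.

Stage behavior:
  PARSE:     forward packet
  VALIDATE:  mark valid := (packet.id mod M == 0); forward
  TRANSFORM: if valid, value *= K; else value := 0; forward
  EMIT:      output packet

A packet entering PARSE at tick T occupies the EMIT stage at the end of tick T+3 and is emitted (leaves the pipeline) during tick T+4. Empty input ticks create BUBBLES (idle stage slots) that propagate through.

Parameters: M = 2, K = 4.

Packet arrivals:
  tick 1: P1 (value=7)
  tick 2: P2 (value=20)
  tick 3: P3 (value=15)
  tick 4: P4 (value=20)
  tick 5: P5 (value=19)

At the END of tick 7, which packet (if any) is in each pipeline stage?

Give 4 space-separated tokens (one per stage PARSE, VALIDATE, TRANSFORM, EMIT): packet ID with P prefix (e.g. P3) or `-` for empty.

Tick 1: [PARSE:P1(v=7,ok=F), VALIDATE:-, TRANSFORM:-, EMIT:-] out:-; in:P1
Tick 2: [PARSE:P2(v=20,ok=F), VALIDATE:P1(v=7,ok=F), TRANSFORM:-, EMIT:-] out:-; in:P2
Tick 3: [PARSE:P3(v=15,ok=F), VALIDATE:P2(v=20,ok=T), TRANSFORM:P1(v=0,ok=F), EMIT:-] out:-; in:P3
Tick 4: [PARSE:P4(v=20,ok=F), VALIDATE:P3(v=15,ok=F), TRANSFORM:P2(v=80,ok=T), EMIT:P1(v=0,ok=F)] out:-; in:P4
Tick 5: [PARSE:P5(v=19,ok=F), VALIDATE:P4(v=20,ok=T), TRANSFORM:P3(v=0,ok=F), EMIT:P2(v=80,ok=T)] out:P1(v=0); in:P5
Tick 6: [PARSE:-, VALIDATE:P5(v=19,ok=F), TRANSFORM:P4(v=80,ok=T), EMIT:P3(v=0,ok=F)] out:P2(v=80); in:-
Tick 7: [PARSE:-, VALIDATE:-, TRANSFORM:P5(v=0,ok=F), EMIT:P4(v=80,ok=T)] out:P3(v=0); in:-
At end of tick 7: ['-', '-', 'P5', 'P4']

Answer: - - P5 P4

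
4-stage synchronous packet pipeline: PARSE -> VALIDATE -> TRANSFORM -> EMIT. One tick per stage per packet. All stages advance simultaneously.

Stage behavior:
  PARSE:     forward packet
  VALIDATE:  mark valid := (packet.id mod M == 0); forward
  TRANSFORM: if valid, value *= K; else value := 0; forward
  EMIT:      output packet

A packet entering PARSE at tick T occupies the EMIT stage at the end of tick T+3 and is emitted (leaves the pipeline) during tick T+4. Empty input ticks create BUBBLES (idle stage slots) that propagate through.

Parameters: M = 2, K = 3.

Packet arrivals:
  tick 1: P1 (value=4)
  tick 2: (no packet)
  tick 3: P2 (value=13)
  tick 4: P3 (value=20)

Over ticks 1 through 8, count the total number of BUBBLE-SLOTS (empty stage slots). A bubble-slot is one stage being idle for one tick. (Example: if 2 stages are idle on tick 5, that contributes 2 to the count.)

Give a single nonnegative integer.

Tick 1: [PARSE:P1(v=4,ok=F), VALIDATE:-, TRANSFORM:-, EMIT:-] out:-; bubbles=3
Tick 2: [PARSE:-, VALIDATE:P1(v=4,ok=F), TRANSFORM:-, EMIT:-] out:-; bubbles=3
Tick 3: [PARSE:P2(v=13,ok=F), VALIDATE:-, TRANSFORM:P1(v=0,ok=F), EMIT:-] out:-; bubbles=2
Tick 4: [PARSE:P3(v=20,ok=F), VALIDATE:P2(v=13,ok=T), TRANSFORM:-, EMIT:P1(v=0,ok=F)] out:-; bubbles=1
Tick 5: [PARSE:-, VALIDATE:P3(v=20,ok=F), TRANSFORM:P2(v=39,ok=T), EMIT:-] out:P1(v=0); bubbles=2
Tick 6: [PARSE:-, VALIDATE:-, TRANSFORM:P3(v=0,ok=F), EMIT:P2(v=39,ok=T)] out:-; bubbles=2
Tick 7: [PARSE:-, VALIDATE:-, TRANSFORM:-, EMIT:P3(v=0,ok=F)] out:P2(v=39); bubbles=3
Tick 8: [PARSE:-, VALIDATE:-, TRANSFORM:-, EMIT:-] out:P3(v=0); bubbles=4
Total bubble-slots: 20

Answer: 20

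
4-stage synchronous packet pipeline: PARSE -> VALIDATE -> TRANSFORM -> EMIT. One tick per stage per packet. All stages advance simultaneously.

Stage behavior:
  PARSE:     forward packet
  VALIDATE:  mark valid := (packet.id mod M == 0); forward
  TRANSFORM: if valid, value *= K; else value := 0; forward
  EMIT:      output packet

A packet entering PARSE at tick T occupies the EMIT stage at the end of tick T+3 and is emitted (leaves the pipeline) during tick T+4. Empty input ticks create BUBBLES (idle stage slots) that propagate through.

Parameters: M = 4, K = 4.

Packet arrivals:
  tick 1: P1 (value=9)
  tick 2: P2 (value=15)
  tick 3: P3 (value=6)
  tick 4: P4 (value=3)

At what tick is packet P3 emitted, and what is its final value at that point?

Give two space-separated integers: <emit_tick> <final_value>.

Tick 1: [PARSE:P1(v=9,ok=F), VALIDATE:-, TRANSFORM:-, EMIT:-] out:-; in:P1
Tick 2: [PARSE:P2(v=15,ok=F), VALIDATE:P1(v=9,ok=F), TRANSFORM:-, EMIT:-] out:-; in:P2
Tick 3: [PARSE:P3(v=6,ok=F), VALIDATE:P2(v=15,ok=F), TRANSFORM:P1(v=0,ok=F), EMIT:-] out:-; in:P3
Tick 4: [PARSE:P4(v=3,ok=F), VALIDATE:P3(v=6,ok=F), TRANSFORM:P2(v=0,ok=F), EMIT:P1(v=0,ok=F)] out:-; in:P4
Tick 5: [PARSE:-, VALIDATE:P4(v=3,ok=T), TRANSFORM:P3(v=0,ok=F), EMIT:P2(v=0,ok=F)] out:P1(v=0); in:-
Tick 6: [PARSE:-, VALIDATE:-, TRANSFORM:P4(v=12,ok=T), EMIT:P3(v=0,ok=F)] out:P2(v=0); in:-
Tick 7: [PARSE:-, VALIDATE:-, TRANSFORM:-, EMIT:P4(v=12,ok=T)] out:P3(v=0); in:-
Tick 8: [PARSE:-, VALIDATE:-, TRANSFORM:-, EMIT:-] out:P4(v=12); in:-
P3: arrives tick 3, valid=False (id=3, id%4=3), emit tick 7, final value 0

Answer: 7 0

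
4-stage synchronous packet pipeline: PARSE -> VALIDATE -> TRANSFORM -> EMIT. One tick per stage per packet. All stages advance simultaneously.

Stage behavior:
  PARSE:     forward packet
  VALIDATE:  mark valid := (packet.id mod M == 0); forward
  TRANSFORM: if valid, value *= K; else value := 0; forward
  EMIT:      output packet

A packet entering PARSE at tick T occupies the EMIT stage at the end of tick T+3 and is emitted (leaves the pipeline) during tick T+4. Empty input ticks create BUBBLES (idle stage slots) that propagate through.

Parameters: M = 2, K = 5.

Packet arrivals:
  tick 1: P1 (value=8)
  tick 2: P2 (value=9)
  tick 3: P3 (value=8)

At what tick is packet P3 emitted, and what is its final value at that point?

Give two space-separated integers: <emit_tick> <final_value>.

Tick 1: [PARSE:P1(v=8,ok=F), VALIDATE:-, TRANSFORM:-, EMIT:-] out:-; in:P1
Tick 2: [PARSE:P2(v=9,ok=F), VALIDATE:P1(v=8,ok=F), TRANSFORM:-, EMIT:-] out:-; in:P2
Tick 3: [PARSE:P3(v=8,ok=F), VALIDATE:P2(v=9,ok=T), TRANSFORM:P1(v=0,ok=F), EMIT:-] out:-; in:P3
Tick 4: [PARSE:-, VALIDATE:P3(v=8,ok=F), TRANSFORM:P2(v=45,ok=T), EMIT:P1(v=0,ok=F)] out:-; in:-
Tick 5: [PARSE:-, VALIDATE:-, TRANSFORM:P3(v=0,ok=F), EMIT:P2(v=45,ok=T)] out:P1(v=0); in:-
Tick 6: [PARSE:-, VALIDATE:-, TRANSFORM:-, EMIT:P3(v=0,ok=F)] out:P2(v=45); in:-
Tick 7: [PARSE:-, VALIDATE:-, TRANSFORM:-, EMIT:-] out:P3(v=0); in:-
P3: arrives tick 3, valid=False (id=3, id%2=1), emit tick 7, final value 0

Answer: 7 0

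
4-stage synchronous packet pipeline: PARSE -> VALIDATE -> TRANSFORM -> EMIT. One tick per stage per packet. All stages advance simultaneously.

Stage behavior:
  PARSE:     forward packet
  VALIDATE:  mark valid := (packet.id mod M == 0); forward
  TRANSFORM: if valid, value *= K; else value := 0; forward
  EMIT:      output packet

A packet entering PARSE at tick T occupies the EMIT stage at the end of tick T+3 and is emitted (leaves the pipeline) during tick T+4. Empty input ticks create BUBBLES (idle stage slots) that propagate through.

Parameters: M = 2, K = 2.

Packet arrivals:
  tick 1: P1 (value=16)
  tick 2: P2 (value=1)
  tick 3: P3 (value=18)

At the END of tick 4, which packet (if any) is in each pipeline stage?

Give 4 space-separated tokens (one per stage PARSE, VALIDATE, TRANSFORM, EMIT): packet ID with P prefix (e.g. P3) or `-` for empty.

Tick 1: [PARSE:P1(v=16,ok=F), VALIDATE:-, TRANSFORM:-, EMIT:-] out:-; in:P1
Tick 2: [PARSE:P2(v=1,ok=F), VALIDATE:P1(v=16,ok=F), TRANSFORM:-, EMIT:-] out:-; in:P2
Tick 3: [PARSE:P3(v=18,ok=F), VALIDATE:P2(v=1,ok=T), TRANSFORM:P1(v=0,ok=F), EMIT:-] out:-; in:P3
Tick 4: [PARSE:-, VALIDATE:P3(v=18,ok=F), TRANSFORM:P2(v=2,ok=T), EMIT:P1(v=0,ok=F)] out:-; in:-
At end of tick 4: ['-', 'P3', 'P2', 'P1']

Answer: - P3 P2 P1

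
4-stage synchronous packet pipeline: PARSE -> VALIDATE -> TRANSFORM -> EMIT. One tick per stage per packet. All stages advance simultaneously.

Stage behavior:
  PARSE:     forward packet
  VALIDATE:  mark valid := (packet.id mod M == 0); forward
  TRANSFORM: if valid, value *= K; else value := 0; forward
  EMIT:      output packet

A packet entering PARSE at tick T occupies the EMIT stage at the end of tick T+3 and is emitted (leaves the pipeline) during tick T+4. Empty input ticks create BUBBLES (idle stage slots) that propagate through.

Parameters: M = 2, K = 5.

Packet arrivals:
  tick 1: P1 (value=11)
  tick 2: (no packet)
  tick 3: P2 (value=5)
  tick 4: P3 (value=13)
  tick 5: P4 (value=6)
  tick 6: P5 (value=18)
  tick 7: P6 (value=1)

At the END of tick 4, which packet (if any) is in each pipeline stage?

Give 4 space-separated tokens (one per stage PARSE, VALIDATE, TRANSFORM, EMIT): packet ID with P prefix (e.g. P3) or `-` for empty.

Tick 1: [PARSE:P1(v=11,ok=F), VALIDATE:-, TRANSFORM:-, EMIT:-] out:-; in:P1
Tick 2: [PARSE:-, VALIDATE:P1(v=11,ok=F), TRANSFORM:-, EMIT:-] out:-; in:-
Tick 3: [PARSE:P2(v=5,ok=F), VALIDATE:-, TRANSFORM:P1(v=0,ok=F), EMIT:-] out:-; in:P2
Tick 4: [PARSE:P3(v=13,ok=F), VALIDATE:P2(v=5,ok=T), TRANSFORM:-, EMIT:P1(v=0,ok=F)] out:-; in:P3
At end of tick 4: ['P3', 'P2', '-', 'P1']

Answer: P3 P2 - P1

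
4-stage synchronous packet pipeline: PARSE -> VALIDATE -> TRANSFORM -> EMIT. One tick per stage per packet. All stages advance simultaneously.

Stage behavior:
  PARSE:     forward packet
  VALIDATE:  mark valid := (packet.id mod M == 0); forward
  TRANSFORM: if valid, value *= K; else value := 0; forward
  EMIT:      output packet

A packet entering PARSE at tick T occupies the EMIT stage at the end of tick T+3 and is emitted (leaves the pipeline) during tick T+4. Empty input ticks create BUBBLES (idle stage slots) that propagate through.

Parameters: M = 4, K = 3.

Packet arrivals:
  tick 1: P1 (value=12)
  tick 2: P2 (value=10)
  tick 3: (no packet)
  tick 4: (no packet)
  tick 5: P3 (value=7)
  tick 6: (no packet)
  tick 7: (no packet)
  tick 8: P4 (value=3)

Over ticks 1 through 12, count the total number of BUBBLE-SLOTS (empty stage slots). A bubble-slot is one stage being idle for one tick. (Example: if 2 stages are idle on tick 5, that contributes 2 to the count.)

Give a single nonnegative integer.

Tick 1: [PARSE:P1(v=12,ok=F), VALIDATE:-, TRANSFORM:-, EMIT:-] out:-; bubbles=3
Tick 2: [PARSE:P2(v=10,ok=F), VALIDATE:P1(v=12,ok=F), TRANSFORM:-, EMIT:-] out:-; bubbles=2
Tick 3: [PARSE:-, VALIDATE:P2(v=10,ok=F), TRANSFORM:P1(v=0,ok=F), EMIT:-] out:-; bubbles=2
Tick 4: [PARSE:-, VALIDATE:-, TRANSFORM:P2(v=0,ok=F), EMIT:P1(v=0,ok=F)] out:-; bubbles=2
Tick 5: [PARSE:P3(v=7,ok=F), VALIDATE:-, TRANSFORM:-, EMIT:P2(v=0,ok=F)] out:P1(v=0); bubbles=2
Tick 6: [PARSE:-, VALIDATE:P3(v=7,ok=F), TRANSFORM:-, EMIT:-] out:P2(v=0); bubbles=3
Tick 7: [PARSE:-, VALIDATE:-, TRANSFORM:P3(v=0,ok=F), EMIT:-] out:-; bubbles=3
Tick 8: [PARSE:P4(v=3,ok=F), VALIDATE:-, TRANSFORM:-, EMIT:P3(v=0,ok=F)] out:-; bubbles=2
Tick 9: [PARSE:-, VALIDATE:P4(v=3,ok=T), TRANSFORM:-, EMIT:-] out:P3(v=0); bubbles=3
Tick 10: [PARSE:-, VALIDATE:-, TRANSFORM:P4(v=9,ok=T), EMIT:-] out:-; bubbles=3
Tick 11: [PARSE:-, VALIDATE:-, TRANSFORM:-, EMIT:P4(v=9,ok=T)] out:-; bubbles=3
Tick 12: [PARSE:-, VALIDATE:-, TRANSFORM:-, EMIT:-] out:P4(v=9); bubbles=4
Total bubble-slots: 32

Answer: 32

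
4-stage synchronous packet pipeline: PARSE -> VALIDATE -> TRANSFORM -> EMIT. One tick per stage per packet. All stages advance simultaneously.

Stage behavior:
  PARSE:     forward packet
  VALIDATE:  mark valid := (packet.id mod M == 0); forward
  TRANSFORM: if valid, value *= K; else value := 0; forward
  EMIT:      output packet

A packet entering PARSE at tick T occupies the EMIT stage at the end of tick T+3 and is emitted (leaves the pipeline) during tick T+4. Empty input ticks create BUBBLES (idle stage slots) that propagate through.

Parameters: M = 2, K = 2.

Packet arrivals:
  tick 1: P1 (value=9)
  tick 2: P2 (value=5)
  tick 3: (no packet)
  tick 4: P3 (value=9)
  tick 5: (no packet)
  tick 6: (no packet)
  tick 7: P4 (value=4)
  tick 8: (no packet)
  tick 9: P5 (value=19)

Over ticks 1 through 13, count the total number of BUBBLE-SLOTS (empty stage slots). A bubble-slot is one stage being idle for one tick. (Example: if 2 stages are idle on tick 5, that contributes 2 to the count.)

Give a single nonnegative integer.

Answer: 32

Derivation:
Tick 1: [PARSE:P1(v=9,ok=F), VALIDATE:-, TRANSFORM:-, EMIT:-] out:-; bubbles=3
Tick 2: [PARSE:P2(v=5,ok=F), VALIDATE:P1(v=9,ok=F), TRANSFORM:-, EMIT:-] out:-; bubbles=2
Tick 3: [PARSE:-, VALIDATE:P2(v=5,ok=T), TRANSFORM:P1(v=0,ok=F), EMIT:-] out:-; bubbles=2
Tick 4: [PARSE:P3(v=9,ok=F), VALIDATE:-, TRANSFORM:P2(v=10,ok=T), EMIT:P1(v=0,ok=F)] out:-; bubbles=1
Tick 5: [PARSE:-, VALIDATE:P3(v=9,ok=F), TRANSFORM:-, EMIT:P2(v=10,ok=T)] out:P1(v=0); bubbles=2
Tick 6: [PARSE:-, VALIDATE:-, TRANSFORM:P3(v=0,ok=F), EMIT:-] out:P2(v=10); bubbles=3
Tick 7: [PARSE:P4(v=4,ok=F), VALIDATE:-, TRANSFORM:-, EMIT:P3(v=0,ok=F)] out:-; bubbles=2
Tick 8: [PARSE:-, VALIDATE:P4(v=4,ok=T), TRANSFORM:-, EMIT:-] out:P3(v=0); bubbles=3
Tick 9: [PARSE:P5(v=19,ok=F), VALIDATE:-, TRANSFORM:P4(v=8,ok=T), EMIT:-] out:-; bubbles=2
Tick 10: [PARSE:-, VALIDATE:P5(v=19,ok=F), TRANSFORM:-, EMIT:P4(v=8,ok=T)] out:-; bubbles=2
Tick 11: [PARSE:-, VALIDATE:-, TRANSFORM:P5(v=0,ok=F), EMIT:-] out:P4(v=8); bubbles=3
Tick 12: [PARSE:-, VALIDATE:-, TRANSFORM:-, EMIT:P5(v=0,ok=F)] out:-; bubbles=3
Tick 13: [PARSE:-, VALIDATE:-, TRANSFORM:-, EMIT:-] out:P5(v=0); bubbles=4
Total bubble-slots: 32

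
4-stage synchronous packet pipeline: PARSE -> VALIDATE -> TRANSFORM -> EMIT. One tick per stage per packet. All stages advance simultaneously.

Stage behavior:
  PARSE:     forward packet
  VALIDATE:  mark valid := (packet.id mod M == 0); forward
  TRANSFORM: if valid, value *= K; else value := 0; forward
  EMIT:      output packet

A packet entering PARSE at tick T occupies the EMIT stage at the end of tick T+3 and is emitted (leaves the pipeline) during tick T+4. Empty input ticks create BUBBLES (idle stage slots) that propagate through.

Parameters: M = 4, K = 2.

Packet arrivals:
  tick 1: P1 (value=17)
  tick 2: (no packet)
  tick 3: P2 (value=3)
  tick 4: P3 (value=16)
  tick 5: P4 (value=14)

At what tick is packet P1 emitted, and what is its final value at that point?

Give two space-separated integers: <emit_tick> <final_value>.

Answer: 5 0

Derivation:
Tick 1: [PARSE:P1(v=17,ok=F), VALIDATE:-, TRANSFORM:-, EMIT:-] out:-; in:P1
Tick 2: [PARSE:-, VALIDATE:P1(v=17,ok=F), TRANSFORM:-, EMIT:-] out:-; in:-
Tick 3: [PARSE:P2(v=3,ok=F), VALIDATE:-, TRANSFORM:P1(v=0,ok=F), EMIT:-] out:-; in:P2
Tick 4: [PARSE:P3(v=16,ok=F), VALIDATE:P2(v=3,ok=F), TRANSFORM:-, EMIT:P1(v=0,ok=F)] out:-; in:P3
Tick 5: [PARSE:P4(v=14,ok=F), VALIDATE:P3(v=16,ok=F), TRANSFORM:P2(v=0,ok=F), EMIT:-] out:P1(v=0); in:P4
Tick 6: [PARSE:-, VALIDATE:P4(v=14,ok=T), TRANSFORM:P3(v=0,ok=F), EMIT:P2(v=0,ok=F)] out:-; in:-
Tick 7: [PARSE:-, VALIDATE:-, TRANSFORM:P4(v=28,ok=T), EMIT:P3(v=0,ok=F)] out:P2(v=0); in:-
Tick 8: [PARSE:-, VALIDATE:-, TRANSFORM:-, EMIT:P4(v=28,ok=T)] out:P3(v=0); in:-
Tick 9: [PARSE:-, VALIDATE:-, TRANSFORM:-, EMIT:-] out:P4(v=28); in:-
P1: arrives tick 1, valid=False (id=1, id%4=1), emit tick 5, final value 0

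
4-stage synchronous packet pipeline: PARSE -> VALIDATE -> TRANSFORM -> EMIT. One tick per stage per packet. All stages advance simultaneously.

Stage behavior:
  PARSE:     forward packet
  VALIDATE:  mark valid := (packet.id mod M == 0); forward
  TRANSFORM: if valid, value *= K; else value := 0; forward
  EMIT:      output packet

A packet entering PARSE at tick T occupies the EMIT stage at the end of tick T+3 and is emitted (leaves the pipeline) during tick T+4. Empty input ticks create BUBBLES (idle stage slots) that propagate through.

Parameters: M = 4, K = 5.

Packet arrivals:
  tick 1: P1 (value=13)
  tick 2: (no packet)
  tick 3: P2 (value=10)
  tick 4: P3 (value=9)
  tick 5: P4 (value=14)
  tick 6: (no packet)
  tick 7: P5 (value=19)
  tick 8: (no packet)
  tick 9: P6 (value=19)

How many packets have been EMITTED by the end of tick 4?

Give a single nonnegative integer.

Answer: 0

Derivation:
Tick 1: [PARSE:P1(v=13,ok=F), VALIDATE:-, TRANSFORM:-, EMIT:-] out:-; in:P1
Tick 2: [PARSE:-, VALIDATE:P1(v=13,ok=F), TRANSFORM:-, EMIT:-] out:-; in:-
Tick 3: [PARSE:P2(v=10,ok=F), VALIDATE:-, TRANSFORM:P1(v=0,ok=F), EMIT:-] out:-; in:P2
Tick 4: [PARSE:P3(v=9,ok=F), VALIDATE:P2(v=10,ok=F), TRANSFORM:-, EMIT:P1(v=0,ok=F)] out:-; in:P3
Emitted by tick 4: []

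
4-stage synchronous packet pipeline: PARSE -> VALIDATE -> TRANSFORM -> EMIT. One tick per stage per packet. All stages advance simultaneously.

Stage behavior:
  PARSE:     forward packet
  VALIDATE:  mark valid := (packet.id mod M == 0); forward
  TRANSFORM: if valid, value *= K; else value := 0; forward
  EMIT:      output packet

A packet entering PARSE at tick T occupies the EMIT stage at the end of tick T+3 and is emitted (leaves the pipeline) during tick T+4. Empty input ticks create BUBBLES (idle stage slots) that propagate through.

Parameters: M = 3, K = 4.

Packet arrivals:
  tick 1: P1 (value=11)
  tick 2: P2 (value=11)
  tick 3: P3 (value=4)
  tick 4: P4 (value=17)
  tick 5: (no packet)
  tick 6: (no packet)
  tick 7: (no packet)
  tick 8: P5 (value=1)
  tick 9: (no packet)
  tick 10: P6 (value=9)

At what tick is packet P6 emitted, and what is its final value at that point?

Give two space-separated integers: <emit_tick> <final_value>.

Answer: 14 36

Derivation:
Tick 1: [PARSE:P1(v=11,ok=F), VALIDATE:-, TRANSFORM:-, EMIT:-] out:-; in:P1
Tick 2: [PARSE:P2(v=11,ok=F), VALIDATE:P1(v=11,ok=F), TRANSFORM:-, EMIT:-] out:-; in:P2
Tick 3: [PARSE:P3(v=4,ok=F), VALIDATE:P2(v=11,ok=F), TRANSFORM:P1(v=0,ok=F), EMIT:-] out:-; in:P3
Tick 4: [PARSE:P4(v=17,ok=F), VALIDATE:P3(v=4,ok=T), TRANSFORM:P2(v=0,ok=F), EMIT:P1(v=0,ok=F)] out:-; in:P4
Tick 5: [PARSE:-, VALIDATE:P4(v=17,ok=F), TRANSFORM:P3(v=16,ok=T), EMIT:P2(v=0,ok=F)] out:P1(v=0); in:-
Tick 6: [PARSE:-, VALIDATE:-, TRANSFORM:P4(v=0,ok=F), EMIT:P3(v=16,ok=T)] out:P2(v=0); in:-
Tick 7: [PARSE:-, VALIDATE:-, TRANSFORM:-, EMIT:P4(v=0,ok=F)] out:P3(v=16); in:-
Tick 8: [PARSE:P5(v=1,ok=F), VALIDATE:-, TRANSFORM:-, EMIT:-] out:P4(v=0); in:P5
Tick 9: [PARSE:-, VALIDATE:P5(v=1,ok=F), TRANSFORM:-, EMIT:-] out:-; in:-
Tick 10: [PARSE:P6(v=9,ok=F), VALIDATE:-, TRANSFORM:P5(v=0,ok=F), EMIT:-] out:-; in:P6
Tick 11: [PARSE:-, VALIDATE:P6(v=9,ok=T), TRANSFORM:-, EMIT:P5(v=0,ok=F)] out:-; in:-
Tick 12: [PARSE:-, VALIDATE:-, TRANSFORM:P6(v=36,ok=T), EMIT:-] out:P5(v=0); in:-
Tick 13: [PARSE:-, VALIDATE:-, TRANSFORM:-, EMIT:P6(v=36,ok=T)] out:-; in:-
Tick 14: [PARSE:-, VALIDATE:-, TRANSFORM:-, EMIT:-] out:P6(v=36); in:-
P6: arrives tick 10, valid=True (id=6, id%3=0), emit tick 14, final value 36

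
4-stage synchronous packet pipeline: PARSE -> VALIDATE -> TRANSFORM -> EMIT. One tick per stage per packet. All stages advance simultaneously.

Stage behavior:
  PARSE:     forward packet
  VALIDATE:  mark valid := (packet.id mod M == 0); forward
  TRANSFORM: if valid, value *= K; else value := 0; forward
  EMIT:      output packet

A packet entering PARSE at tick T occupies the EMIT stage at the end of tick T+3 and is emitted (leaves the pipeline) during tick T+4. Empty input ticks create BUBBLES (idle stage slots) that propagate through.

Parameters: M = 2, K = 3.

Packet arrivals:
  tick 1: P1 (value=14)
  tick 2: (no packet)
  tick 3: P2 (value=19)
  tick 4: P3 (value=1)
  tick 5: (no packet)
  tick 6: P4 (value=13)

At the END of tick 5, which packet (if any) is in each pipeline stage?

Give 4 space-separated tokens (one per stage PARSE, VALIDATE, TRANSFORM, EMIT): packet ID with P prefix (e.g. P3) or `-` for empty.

Tick 1: [PARSE:P1(v=14,ok=F), VALIDATE:-, TRANSFORM:-, EMIT:-] out:-; in:P1
Tick 2: [PARSE:-, VALIDATE:P1(v=14,ok=F), TRANSFORM:-, EMIT:-] out:-; in:-
Tick 3: [PARSE:P2(v=19,ok=F), VALIDATE:-, TRANSFORM:P1(v=0,ok=F), EMIT:-] out:-; in:P2
Tick 4: [PARSE:P3(v=1,ok=F), VALIDATE:P2(v=19,ok=T), TRANSFORM:-, EMIT:P1(v=0,ok=F)] out:-; in:P3
Tick 5: [PARSE:-, VALIDATE:P3(v=1,ok=F), TRANSFORM:P2(v=57,ok=T), EMIT:-] out:P1(v=0); in:-
At end of tick 5: ['-', 'P3', 'P2', '-']

Answer: - P3 P2 -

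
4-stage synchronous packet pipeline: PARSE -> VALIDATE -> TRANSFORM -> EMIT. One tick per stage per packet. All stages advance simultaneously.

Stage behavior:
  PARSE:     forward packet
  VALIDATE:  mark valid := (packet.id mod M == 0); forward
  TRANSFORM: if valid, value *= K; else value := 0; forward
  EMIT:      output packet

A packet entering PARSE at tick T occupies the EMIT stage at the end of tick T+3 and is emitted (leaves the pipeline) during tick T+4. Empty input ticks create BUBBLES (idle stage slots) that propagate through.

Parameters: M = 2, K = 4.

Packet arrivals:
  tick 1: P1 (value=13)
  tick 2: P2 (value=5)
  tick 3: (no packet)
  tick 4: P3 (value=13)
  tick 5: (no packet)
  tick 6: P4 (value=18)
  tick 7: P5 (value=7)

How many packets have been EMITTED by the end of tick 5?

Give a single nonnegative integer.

Tick 1: [PARSE:P1(v=13,ok=F), VALIDATE:-, TRANSFORM:-, EMIT:-] out:-; in:P1
Tick 2: [PARSE:P2(v=5,ok=F), VALIDATE:P1(v=13,ok=F), TRANSFORM:-, EMIT:-] out:-; in:P2
Tick 3: [PARSE:-, VALIDATE:P2(v=5,ok=T), TRANSFORM:P1(v=0,ok=F), EMIT:-] out:-; in:-
Tick 4: [PARSE:P3(v=13,ok=F), VALIDATE:-, TRANSFORM:P2(v=20,ok=T), EMIT:P1(v=0,ok=F)] out:-; in:P3
Tick 5: [PARSE:-, VALIDATE:P3(v=13,ok=F), TRANSFORM:-, EMIT:P2(v=20,ok=T)] out:P1(v=0); in:-
Emitted by tick 5: ['P1']

Answer: 1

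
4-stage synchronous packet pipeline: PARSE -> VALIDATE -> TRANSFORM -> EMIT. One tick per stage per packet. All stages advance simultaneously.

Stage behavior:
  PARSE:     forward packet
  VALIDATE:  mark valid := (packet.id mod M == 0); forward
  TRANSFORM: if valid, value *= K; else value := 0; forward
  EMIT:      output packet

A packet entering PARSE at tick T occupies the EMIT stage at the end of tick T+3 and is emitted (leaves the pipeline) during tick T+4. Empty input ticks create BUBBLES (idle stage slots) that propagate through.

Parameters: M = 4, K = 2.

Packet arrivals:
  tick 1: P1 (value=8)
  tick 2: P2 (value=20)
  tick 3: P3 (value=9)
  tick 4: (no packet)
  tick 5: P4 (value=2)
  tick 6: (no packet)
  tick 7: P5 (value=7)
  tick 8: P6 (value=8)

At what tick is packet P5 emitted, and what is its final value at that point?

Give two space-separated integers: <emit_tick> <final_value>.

Answer: 11 0

Derivation:
Tick 1: [PARSE:P1(v=8,ok=F), VALIDATE:-, TRANSFORM:-, EMIT:-] out:-; in:P1
Tick 2: [PARSE:P2(v=20,ok=F), VALIDATE:P1(v=8,ok=F), TRANSFORM:-, EMIT:-] out:-; in:P2
Tick 3: [PARSE:P3(v=9,ok=F), VALIDATE:P2(v=20,ok=F), TRANSFORM:P1(v=0,ok=F), EMIT:-] out:-; in:P3
Tick 4: [PARSE:-, VALIDATE:P3(v=9,ok=F), TRANSFORM:P2(v=0,ok=F), EMIT:P1(v=0,ok=F)] out:-; in:-
Tick 5: [PARSE:P4(v=2,ok=F), VALIDATE:-, TRANSFORM:P3(v=0,ok=F), EMIT:P2(v=0,ok=F)] out:P1(v=0); in:P4
Tick 6: [PARSE:-, VALIDATE:P4(v=2,ok=T), TRANSFORM:-, EMIT:P3(v=0,ok=F)] out:P2(v=0); in:-
Tick 7: [PARSE:P5(v=7,ok=F), VALIDATE:-, TRANSFORM:P4(v=4,ok=T), EMIT:-] out:P3(v=0); in:P5
Tick 8: [PARSE:P6(v=8,ok=F), VALIDATE:P5(v=7,ok=F), TRANSFORM:-, EMIT:P4(v=4,ok=T)] out:-; in:P6
Tick 9: [PARSE:-, VALIDATE:P6(v=8,ok=F), TRANSFORM:P5(v=0,ok=F), EMIT:-] out:P4(v=4); in:-
Tick 10: [PARSE:-, VALIDATE:-, TRANSFORM:P6(v=0,ok=F), EMIT:P5(v=0,ok=F)] out:-; in:-
Tick 11: [PARSE:-, VALIDATE:-, TRANSFORM:-, EMIT:P6(v=0,ok=F)] out:P5(v=0); in:-
Tick 12: [PARSE:-, VALIDATE:-, TRANSFORM:-, EMIT:-] out:P6(v=0); in:-
P5: arrives tick 7, valid=False (id=5, id%4=1), emit tick 11, final value 0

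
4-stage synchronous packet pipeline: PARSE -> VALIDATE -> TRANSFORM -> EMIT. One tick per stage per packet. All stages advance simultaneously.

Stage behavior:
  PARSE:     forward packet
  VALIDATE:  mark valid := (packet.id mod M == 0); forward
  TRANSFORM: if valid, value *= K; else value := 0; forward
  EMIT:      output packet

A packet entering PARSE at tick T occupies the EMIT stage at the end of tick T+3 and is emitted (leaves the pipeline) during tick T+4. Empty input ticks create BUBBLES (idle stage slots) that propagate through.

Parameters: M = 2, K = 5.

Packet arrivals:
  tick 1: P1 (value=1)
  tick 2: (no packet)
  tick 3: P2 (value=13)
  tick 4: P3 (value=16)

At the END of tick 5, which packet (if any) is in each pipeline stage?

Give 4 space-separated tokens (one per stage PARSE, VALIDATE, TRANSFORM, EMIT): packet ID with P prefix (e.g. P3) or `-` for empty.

Answer: - P3 P2 -

Derivation:
Tick 1: [PARSE:P1(v=1,ok=F), VALIDATE:-, TRANSFORM:-, EMIT:-] out:-; in:P1
Tick 2: [PARSE:-, VALIDATE:P1(v=1,ok=F), TRANSFORM:-, EMIT:-] out:-; in:-
Tick 3: [PARSE:P2(v=13,ok=F), VALIDATE:-, TRANSFORM:P1(v=0,ok=F), EMIT:-] out:-; in:P2
Tick 4: [PARSE:P3(v=16,ok=F), VALIDATE:P2(v=13,ok=T), TRANSFORM:-, EMIT:P1(v=0,ok=F)] out:-; in:P3
Tick 5: [PARSE:-, VALIDATE:P3(v=16,ok=F), TRANSFORM:P2(v=65,ok=T), EMIT:-] out:P1(v=0); in:-
At end of tick 5: ['-', 'P3', 'P2', '-']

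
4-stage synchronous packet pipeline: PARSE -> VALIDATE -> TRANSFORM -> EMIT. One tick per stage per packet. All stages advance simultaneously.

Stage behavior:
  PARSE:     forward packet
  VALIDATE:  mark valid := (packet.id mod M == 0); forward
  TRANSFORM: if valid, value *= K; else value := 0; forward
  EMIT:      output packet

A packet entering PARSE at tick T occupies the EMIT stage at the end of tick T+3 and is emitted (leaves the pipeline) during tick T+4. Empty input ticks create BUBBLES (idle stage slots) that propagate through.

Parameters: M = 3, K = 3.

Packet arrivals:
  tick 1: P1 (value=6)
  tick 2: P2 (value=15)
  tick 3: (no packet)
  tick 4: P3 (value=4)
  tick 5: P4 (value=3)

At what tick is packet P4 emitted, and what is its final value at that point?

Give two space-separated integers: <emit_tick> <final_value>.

Answer: 9 0

Derivation:
Tick 1: [PARSE:P1(v=6,ok=F), VALIDATE:-, TRANSFORM:-, EMIT:-] out:-; in:P1
Tick 2: [PARSE:P2(v=15,ok=F), VALIDATE:P1(v=6,ok=F), TRANSFORM:-, EMIT:-] out:-; in:P2
Tick 3: [PARSE:-, VALIDATE:P2(v=15,ok=F), TRANSFORM:P1(v=0,ok=F), EMIT:-] out:-; in:-
Tick 4: [PARSE:P3(v=4,ok=F), VALIDATE:-, TRANSFORM:P2(v=0,ok=F), EMIT:P1(v=0,ok=F)] out:-; in:P3
Tick 5: [PARSE:P4(v=3,ok=F), VALIDATE:P3(v=4,ok=T), TRANSFORM:-, EMIT:P2(v=0,ok=F)] out:P1(v=0); in:P4
Tick 6: [PARSE:-, VALIDATE:P4(v=3,ok=F), TRANSFORM:P3(v=12,ok=T), EMIT:-] out:P2(v=0); in:-
Tick 7: [PARSE:-, VALIDATE:-, TRANSFORM:P4(v=0,ok=F), EMIT:P3(v=12,ok=T)] out:-; in:-
Tick 8: [PARSE:-, VALIDATE:-, TRANSFORM:-, EMIT:P4(v=0,ok=F)] out:P3(v=12); in:-
Tick 9: [PARSE:-, VALIDATE:-, TRANSFORM:-, EMIT:-] out:P4(v=0); in:-
P4: arrives tick 5, valid=False (id=4, id%3=1), emit tick 9, final value 0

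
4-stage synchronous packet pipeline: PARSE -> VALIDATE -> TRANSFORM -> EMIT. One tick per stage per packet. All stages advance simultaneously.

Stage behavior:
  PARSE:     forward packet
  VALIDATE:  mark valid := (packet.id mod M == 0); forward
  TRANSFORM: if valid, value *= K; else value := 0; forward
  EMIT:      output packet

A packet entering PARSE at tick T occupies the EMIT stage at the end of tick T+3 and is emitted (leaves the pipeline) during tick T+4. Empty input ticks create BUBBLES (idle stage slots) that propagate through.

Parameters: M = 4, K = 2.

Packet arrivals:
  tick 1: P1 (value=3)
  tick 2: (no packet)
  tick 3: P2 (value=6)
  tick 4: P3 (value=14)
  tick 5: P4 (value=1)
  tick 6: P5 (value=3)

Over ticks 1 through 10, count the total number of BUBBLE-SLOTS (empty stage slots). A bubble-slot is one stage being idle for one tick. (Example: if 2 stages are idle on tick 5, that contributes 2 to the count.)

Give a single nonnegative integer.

Answer: 20

Derivation:
Tick 1: [PARSE:P1(v=3,ok=F), VALIDATE:-, TRANSFORM:-, EMIT:-] out:-; bubbles=3
Tick 2: [PARSE:-, VALIDATE:P1(v=3,ok=F), TRANSFORM:-, EMIT:-] out:-; bubbles=3
Tick 3: [PARSE:P2(v=6,ok=F), VALIDATE:-, TRANSFORM:P1(v=0,ok=F), EMIT:-] out:-; bubbles=2
Tick 4: [PARSE:P3(v=14,ok=F), VALIDATE:P2(v=6,ok=F), TRANSFORM:-, EMIT:P1(v=0,ok=F)] out:-; bubbles=1
Tick 5: [PARSE:P4(v=1,ok=F), VALIDATE:P3(v=14,ok=F), TRANSFORM:P2(v=0,ok=F), EMIT:-] out:P1(v=0); bubbles=1
Tick 6: [PARSE:P5(v=3,ok=F), VALIDATE:P4(v=1,ok=T), TRANSFORM:P3(v=0,ok=F), EMIT:P2(v=0,ok=F)] out:-; bubbles=0
Tick 7: [PARSE:-, VALIDATE:P5(v=3,ok=F), TRANSFORM:P4(v=2,ok=T), EMIT:P3(v=0,ok=F)] out:P2(v=0); bubbles=1
Tick 8: [PARSE:-, VALIDATE:-, TRANSFORM:P5(v=0,ok=F), EMIT:P4(v=2,ok=T)] out:P3(v=0); bubbles=2
Tick 9: [PARSE:-, VALIDATE:-, TRANSFORM:-, EMIT:P5(v=0,ok=F)] out:P4(v=2); bubbles=3
Tick 10: [PARSE:-, VALIDATE:-, TRANSFORM:-, EMIT:-] out:P5(v=0); bubbles=4
Total bubble-slots: 20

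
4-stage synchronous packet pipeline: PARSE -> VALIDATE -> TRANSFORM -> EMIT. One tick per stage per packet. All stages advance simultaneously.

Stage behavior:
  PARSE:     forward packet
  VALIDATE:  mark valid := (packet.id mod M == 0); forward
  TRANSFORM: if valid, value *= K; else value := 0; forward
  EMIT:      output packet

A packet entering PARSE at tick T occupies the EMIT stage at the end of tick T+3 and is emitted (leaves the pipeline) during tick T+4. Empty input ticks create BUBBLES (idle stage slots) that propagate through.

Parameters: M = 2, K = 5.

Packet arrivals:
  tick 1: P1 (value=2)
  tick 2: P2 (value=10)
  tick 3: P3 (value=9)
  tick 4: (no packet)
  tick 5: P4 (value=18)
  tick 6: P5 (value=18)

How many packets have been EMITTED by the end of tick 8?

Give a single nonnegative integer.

Tick 1: [PARSE:P1(v=2,ok=F), VALIDATE:-, TRANSFORM:-, EMIT:-] out:-; in:P1
Tick 2: [PARSE:P2(v=10,ok=F), VALIDATE:P1(v=2,ok=F), TRANSFORM:-, EMIT:-] out:-; in:P2
Tick 3: [PARSE:P3(v=9,ok=F), VALIDATE:P2(v=10,ok=T), TRANSFORM:P1(v=0,ok=F), EMIT:-] out:-; in:P3
Tick 4: [PARSE:-, VALIDATE:P3(v=9,ok=F), TRANSFORM:P2(v=50,ok=T), EMIT:P1(v=0,ok=F)] out:-; in:-
Tick 5: [PARSE:P4(v=18,ok=F), VALIDATE:-, TRANSFORM:P3(v=0,ok=F), EMIT:P2(v=50,ok=T)] out:P1(v=0); in:P4
Tick 6: [PARSE:P5(v=18,ok=F), VALIDATE:P4(v=18,ok=T), TRANSFORM:-, EMIT:P3(v=0,ok=F)] out:P2(v=50); in:P5
Tick 7: [PARSE:-, VALIDATE:P5(v=18,ok=F), TRANSFORM:P4(v=90,ok=T), EMIT:-] out:P3(v=0); in:-
Tick 8: [PARSE:-, VALIDATE:-, TRANSFORM:P5(v=0,ok=F), EMIT:P4(v=90,ok=T)] out:-; in:-
Emitted by tick 8: ['P1', 'P2', 'P3']

Answer: 3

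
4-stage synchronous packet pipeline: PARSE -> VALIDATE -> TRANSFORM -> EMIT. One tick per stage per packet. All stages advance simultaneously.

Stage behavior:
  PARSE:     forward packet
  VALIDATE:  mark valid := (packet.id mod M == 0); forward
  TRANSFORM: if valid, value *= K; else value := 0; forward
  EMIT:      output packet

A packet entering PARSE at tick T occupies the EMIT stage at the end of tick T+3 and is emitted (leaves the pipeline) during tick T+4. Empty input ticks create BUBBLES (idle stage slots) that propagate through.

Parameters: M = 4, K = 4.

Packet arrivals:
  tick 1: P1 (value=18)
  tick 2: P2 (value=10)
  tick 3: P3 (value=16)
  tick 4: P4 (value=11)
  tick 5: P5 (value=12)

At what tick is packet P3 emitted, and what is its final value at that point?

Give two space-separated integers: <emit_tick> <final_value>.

Tick 1: [PARSE:P1(v=18,ok=F), VALIDATE:-, TRANSFORM:-, EMIT:-] out:-; in:P1
Tick 2: [PARSE:P2(v=10,ok=F), VALIDATE:P1(v=18,ok=F), TRANSFORM:-, EMIT:-] out:-; in:P2
Tick 3: [PARSE:P3(v=16,ok=F), VALIDATE:P2(v=10,ok=F), TRANSFORM:P1(v=0,ok=F), EMIT:-] out:-; in:P3
Tick 4: [PARSE:P4(v=11,ok=F), VALIDATE:P3(v=16,ok=F), TRANSFORM:P2(v=0,ok=F), EMIT:P1(v=0,ok=F)] out:-; in:P4
Tick 5: [PARSE:P5(v=12,ok=F), VALIDATE:P4(v=11,ok=T), TRANSFORM:P3(v=0,ok=F), EMIT:P2(v=0,ok=F)] out:P1(v=0); in:P5
Tick 6: [PARSE:-, VALIDATE:P5(v=12,ok=F), TRANSFORM:P4(v=44,ok=T), EMIT:P3(v=0,ok=F)] out:P2(v=0); in:-
Tick 7: [PARSE:-, VALIDATE:-, TRANSFORM:P5(v=0,ok=F), EMIT:P4(v=44,ok=T)] out:P3(v=0); in:-
Tick 8: [PARSE:-, VALIDATE:-, TRANSFORM:-, EMIT:P5(v=0,ok=F)] out:P4(v=44); in:-
Tick 9: [PARSE:-, VALIDATE:-, TRANSFORM:-, EMIT:-] out:P5(v=0); in:-
P3: arrives tick 3, valid=False (id=3, id%4=3), emit tick 7, final value 0

Answer: 7 0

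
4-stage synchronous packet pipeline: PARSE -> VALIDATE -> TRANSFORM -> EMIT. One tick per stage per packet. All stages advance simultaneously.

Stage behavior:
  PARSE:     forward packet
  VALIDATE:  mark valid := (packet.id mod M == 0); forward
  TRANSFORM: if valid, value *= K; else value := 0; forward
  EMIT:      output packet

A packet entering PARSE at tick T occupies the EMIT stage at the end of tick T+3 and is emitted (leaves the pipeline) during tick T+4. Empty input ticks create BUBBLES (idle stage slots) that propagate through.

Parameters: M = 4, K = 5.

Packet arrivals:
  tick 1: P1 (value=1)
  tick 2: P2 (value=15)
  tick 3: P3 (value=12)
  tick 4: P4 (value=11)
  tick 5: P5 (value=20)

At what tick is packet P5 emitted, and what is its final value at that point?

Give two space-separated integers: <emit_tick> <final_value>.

Tick 1: [PARSE:P1(v=1,ok=F), VALIDATE:-, TRANSFORM:-, EMIT:-] out:-; in:P1
Tick 2: [PARSE:P2(v=15,ok=F), VALIDATE:P1(v=1,ok=F), TRANSFORM:-, EMIT:-] out:-; in:P2
Tick 3: [PARSE:P3(v=12,ok=F), VALIDATE:P2(v=15,ok=F), TRANSFORM:P1(v=0,ok=F), EMIT:-] out:-; in:P3
Tick 4: [PARSE:P4(v=11,ok=F), VALIDATE:P3(v=12,ok=F), TRANSFORM:P2(v=0,ok=F), EMIT:P1(v=0,ok=F)] out:-; in:P4
Tick 5: [PARSE:P5(v=20,ok=F), VALIDATE:P4(v=11,ok=T), TRANSFORM:P3(v=0,ok=F), EMIT:P2(v=0,ok=F)] out:P1(v=0); in:P5
Tick 6: [PARSE:-, VALIDATE:P5(v=20,ok=F), TRANSFORM:P4(v=55,ok=T), EMIT:P3(v=0,ok=F)] out:P2(v=0); in:-
Tick 7: [PARSE:-, VALIDATE:-, TRANSFORM:P5(v=0,ok=F), EMIT:P4(v=55,ok=T)] out:P3(v=0); in:-
Tick 8: [PARSE:-, VALIDATE:-, TRANSFORM:-, EMIT:P5(v=0,ok=F)] out:P4(v=55); in:-
Tick 9: [PARSE:-, VALIDATE:-, TRANSFORM:-, EMIT:-] out:P5(v=0); in:-
P5: arrives tick 5, valid=False (id=5, id%4=1), emit tick 9, final value 0

Answer: 9 0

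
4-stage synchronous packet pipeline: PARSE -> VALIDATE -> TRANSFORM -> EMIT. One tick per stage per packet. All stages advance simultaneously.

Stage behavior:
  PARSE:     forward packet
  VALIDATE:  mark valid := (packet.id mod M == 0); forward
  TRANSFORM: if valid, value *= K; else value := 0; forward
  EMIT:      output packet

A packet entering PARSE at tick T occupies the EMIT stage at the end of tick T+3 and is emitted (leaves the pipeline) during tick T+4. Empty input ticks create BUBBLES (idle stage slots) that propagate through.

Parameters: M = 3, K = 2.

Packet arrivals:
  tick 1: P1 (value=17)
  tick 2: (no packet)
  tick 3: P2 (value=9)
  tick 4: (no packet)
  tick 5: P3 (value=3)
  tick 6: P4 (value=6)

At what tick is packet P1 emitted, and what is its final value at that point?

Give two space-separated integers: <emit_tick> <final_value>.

Answer: 5 0

Derivation:
Tick 1: [PARSE:P1(v=17,ok=F), VALIDATE:-, TRANSFORM:-, EMIT:-] out:-; in:P1
Tick 2: [PARSE:-, VALIDATE:P1(v=17,ok=F), TRANSFORM:-, EMIT:-] out:-; in:-
Tick 3: [PARSE:P2(v=9,ok=F), VALIDATE:-, TRANSFORM:P1(v=0,ok=F), EMIT:-] out:-; in:P2
Tick 4: [PARSE:-, VALIDATE:P2(v=9,ok=F), TRANSFORM:-, EMIT:P1(v=0,ok=F)] out:-; in:-
Tick 5: [PARSE:P3(v=3,ok=F), VALIDATE:-, TRANSFORM:P2(v=0,ok=F), EMIT:-] out:P1(v=0); in:P3
Tick 6: [PARSE:P4(v=6,ok=F), VALIDATE:P3(v=3,ok=T), TRANSFORM:-, EMIT:P2(v=0,ok=F)] out:-; in:P4
Tick 7: [PARSE:-, VALIDATE:P4(v=6,ok=F), TRANSFORM:P3(v=6,ok=T), EMIT:-] out:P2(v=0); in:-
Tick 8: [PARSE:-, VALIDATE:-, TRANSFORM:P4(v=0,ok=F), EMIT:P3(v=6,ok=T)] out:-; in:-
Tick 9: [PARSE:-, VALIDATE:-, TRANSFORM:-, EMIT:P4(v=0,ok=F)] out:P3(v=6); in:-
Tick 10: [PARSE:-, VALIDATE:-, TRANSFORM:-, EMIT:-] out:P4(v=0); in:-
P1: arrives tick 1, valid=False (id=1, id%3=1), emit tick 5, final value 0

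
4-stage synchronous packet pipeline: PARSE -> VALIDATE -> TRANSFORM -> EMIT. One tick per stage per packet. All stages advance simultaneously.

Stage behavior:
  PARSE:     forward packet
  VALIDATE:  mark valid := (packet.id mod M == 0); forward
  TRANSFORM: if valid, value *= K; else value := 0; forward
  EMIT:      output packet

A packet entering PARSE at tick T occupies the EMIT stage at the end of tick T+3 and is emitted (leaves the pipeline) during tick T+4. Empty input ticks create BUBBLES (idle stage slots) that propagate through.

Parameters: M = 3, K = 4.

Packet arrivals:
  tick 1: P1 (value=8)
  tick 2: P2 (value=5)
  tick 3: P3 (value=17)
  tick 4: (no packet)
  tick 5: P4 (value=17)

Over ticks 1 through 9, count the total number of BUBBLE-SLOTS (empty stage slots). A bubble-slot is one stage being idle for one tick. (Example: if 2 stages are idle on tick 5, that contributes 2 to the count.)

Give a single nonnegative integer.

Tick 1: [PARSE:P1(v=8,ok=F), VALIDATE:-, TRANSFORM:-, EMIT:-] out:-; bubbles=3
Tick 2: [PARSE:P2(v=5,ok=F), VALIDATE:P1(v=8,ok=F), TRANSFORM:-, EMIT:-] out:-; bubbles=2
Tick 3: [PARSE:P3(v=17,ok=F), VALIDATE:P2(v=5,ok=F), TRANSFORM:P1(v=0,ok=F), EMIT:-] out:-; bubbles=1
Tick 4: [PARSE:-, VALIDATE:P3(v=17,ok=T), TRANSFORM:P2(v=0,ok=F), EMIT:P1(v=0,ok=F)] out:-; bubbles=1
Tick 5: [PARSE:P4(v=17,ok=F), VALIDATE:-, TRANSFORM:P3(v=68,ok=T), EMIT:P2(v=0,ok=F)] out:P1(v=0); bubbles=1
Tick 6: [PARSE:-, VALIDATE:P4(v=17,ok=F), TRANSFORM:-, EMIT:P3(v=68,ok=T)] out:P2(v=0); bubbles=2
Tick 7: [PARSE:-, VALIDATE:-, TRANSFORM:P4(v=0,ok=F), EMIT:-] out:P3(v=68); bubbles=3
Tick 8: [PARSE:-, VALIDATE:-, TRANSFORM:-, EMIT:P4(v=0,ok=F)] out:-; bubbles=3
Tick 9: [PARSE:-, VALIDATE:-, TRANSFORM:-, EMIT:-] out:P4(v=0); bubbles=4
Total bubble-slots: 20

Answer: 20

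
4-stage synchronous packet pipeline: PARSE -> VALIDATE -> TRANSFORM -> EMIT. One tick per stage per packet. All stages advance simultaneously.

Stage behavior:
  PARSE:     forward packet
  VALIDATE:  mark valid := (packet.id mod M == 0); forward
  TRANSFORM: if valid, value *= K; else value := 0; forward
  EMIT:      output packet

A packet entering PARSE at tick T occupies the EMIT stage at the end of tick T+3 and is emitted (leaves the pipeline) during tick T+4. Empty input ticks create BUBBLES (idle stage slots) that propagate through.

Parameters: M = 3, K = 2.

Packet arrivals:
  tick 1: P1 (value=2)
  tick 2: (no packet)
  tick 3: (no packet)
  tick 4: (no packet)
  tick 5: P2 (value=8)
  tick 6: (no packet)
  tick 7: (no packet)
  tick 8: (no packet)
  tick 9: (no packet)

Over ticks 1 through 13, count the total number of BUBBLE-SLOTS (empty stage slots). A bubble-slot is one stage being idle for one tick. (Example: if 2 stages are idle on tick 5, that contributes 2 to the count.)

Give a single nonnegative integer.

Answer: 44

Derivation:
Tick 1: [PARSE:P1(v=2,ok=F), VALIDATE:-, TRANSFORM:-, EMIT:-] out:-; bubbles=3
Tick 2: [PARSE:-, VALIDATE:P1(v=2,ok=F), TRANSFORM:-, EMIT:-] out:-; bubbles=3
Tick 3: [PARSE:-, VALIDATE:-, TRANSFORM:P1(v=0,ok=F), EMIT:-] out:-; bubbles=3
Tick 4: [PARSE:-, VALIDATE:-, TRANSFORM:-, EMIT:P1(v=0,ok=F)] out:-; bubbles=3
Tick 5: [PARSE:P2(v=8,ok=F), VALIDATE:-, TRANSFORM:-, EMIT:-] out:P1(v=0); bubbles=3
Tick 6: [PARSE:-, VALIDATE:P2(v=8,ok=F), TRANSFORM:-, EMIT:-] out:-; bubbles=3
Tick 7: [PARSE:-, VALIDATE:-, TRANSFORM:P2(v=0,ok=F), EMIT:-] out:-; bubbles=3
Tick 8: [PARSE:-, VALIDATE:-, TRANSFORM:-, EMIT:P2(v=0,ok=F)] out:-; bubbles=3
Tick 9: [PARSE:-, VALIDATE:-, TRANSFORM:-, EMIT:-] out:P2(v=0); bubbles=4
Tick 10: [PARSE:-, VALIDATE:-, TRANSFORM:-, EMIT:-] out:-; bubbles=4
Tick 11: [PARSE:-, VALIDATE:-, TRANSFORM:-, EMIT:-] out:-; bubbles=4
Tick 12: [PARSE:-, VALIDATE:-, TRANSFORM:-, EMIT:-] out:-; bubbles=4
Tick 13: [PARSE:-, VALIDATE:-, TRANSFORM:-, EMIT:-] out:-; bubbles=4
Total bubble-slots: 44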